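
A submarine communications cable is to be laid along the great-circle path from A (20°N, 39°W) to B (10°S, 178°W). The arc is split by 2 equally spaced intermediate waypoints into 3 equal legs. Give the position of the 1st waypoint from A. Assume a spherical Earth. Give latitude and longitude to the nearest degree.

The haversine formula gives a central angle δ ≈ 2.431 rad (139.3°) between the endpoints.
Interpolate at f = 1/3 with slerp weights a = sin((1−f)δ)/sin δ ≈ 1.531, b = sin(fδ)/sin δ ≈ 1.110.
p = a·p₁ + b·p₂ ≈ (0.025, -0.943, 0.331); φ = arcsin(p_z) ≈ 19.31°, λ = atan2(p_y, p_x) ≈ -88.48°.

≈ (19°N, 88°W)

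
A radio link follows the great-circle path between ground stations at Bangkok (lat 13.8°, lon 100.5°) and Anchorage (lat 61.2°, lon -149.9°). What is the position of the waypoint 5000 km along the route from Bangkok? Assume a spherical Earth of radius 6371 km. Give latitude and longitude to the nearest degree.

≈ lat 51°, lon 131°

The haversine formula gives a central angle δ ≈ 1.519 rad (87.0°) between the endpoints. The total great-circle distance is δ·R ≈ 1.519 × 6371 ≈ 9676 km, so the target fraction is f = 5000/9676 ≈ 0.517.
Interpolate at f ≈ 0.517 with slerp weights a = sin((1−f)δ)/sin δ ≈ 0.671, b = sin(fδ)/sin δ ≈ 0.708.
p = a·p₁ + b·p₂ ≈ (-0.414, 0.469, 0.780); φ = arcsin(p_z) ≈ 51.27°, λ = atan2(p_y, p_x) ≈ 131.38°.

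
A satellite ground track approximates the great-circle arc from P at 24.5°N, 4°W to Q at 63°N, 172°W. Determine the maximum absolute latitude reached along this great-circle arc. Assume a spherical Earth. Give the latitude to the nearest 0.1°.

The great circle lies in the plane with unit normal n̂ = (p₁ × p₂)/|p₁ × p₂|.
Here n̂_z ≈ -0.086; the vertex latitude is φ_max = arccos|n̂_z| ≈ 85.1°.
Check via Clairaut: cos φ_max = |cos φ₁| · sin C = cos(24.5°)·sin(5.4°) ≈ 0.086, again giving ≈ 85.1°.

≈ 85.1°N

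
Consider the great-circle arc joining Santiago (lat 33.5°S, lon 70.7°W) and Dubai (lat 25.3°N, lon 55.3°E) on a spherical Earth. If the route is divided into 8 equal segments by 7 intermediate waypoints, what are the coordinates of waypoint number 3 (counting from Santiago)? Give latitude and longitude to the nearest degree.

≈ lat 18°S, lon 18°W

The haversine formula gives a central angle δ ≈ 2.317 rad (132.8°) between the endpoints.
Interpolate at f = 3/8 with slerp weights a = sin((1−f)δ)/sin δ ≈ 1.352, b = sin(fδ)/sin δ ≈ 1.040.
p = a·p₁ + b·p₂ ≈ (0.908, -0.291, -0.302); φ = arcsin(p_z) ≈ -17.56°, λ = atan2(p_y, p_x) ≈ -17.76°.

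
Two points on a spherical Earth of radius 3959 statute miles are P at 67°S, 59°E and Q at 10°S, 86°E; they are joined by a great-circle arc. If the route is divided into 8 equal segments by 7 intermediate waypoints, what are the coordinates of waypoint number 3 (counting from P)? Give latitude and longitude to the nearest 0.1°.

≈ 46.3°S, 75.6°E

Convert each endpoint to a unit vector on the sphere (x = cos φ cos λ, y = cos φ sin λ, z = sin φ).
The central angle between the endpoints is δ = arccos(p₁·p₂) ≈ 1.044 rad (59.8°).
Interpolate at f = 3/8 with slerp weights a = sin((1−f)δ)/sin δ ≈ 0.702, b = sin(fδ)/sin δ ≈ 0.441.
p = a·p₁ + b·p₂ ≈ (0.172, 0.669, -0.723); φ = arcsin(p_z) ≈ -46.32°, λ = atan2(p_y, p_x) ≈ 75.61°.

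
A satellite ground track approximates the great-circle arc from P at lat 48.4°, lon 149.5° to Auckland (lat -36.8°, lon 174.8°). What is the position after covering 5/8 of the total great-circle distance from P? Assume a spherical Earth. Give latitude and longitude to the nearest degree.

≈ lat -5°, lon 166°

Write both endpoints as unit vectors p₁, p₂ with components (cos φ cos λ, cos φ sin λ, sin φ).
The central angle between the endpoints is δ = arccos(p₁·p₂) ≈ 1.538 rad (88.1°).
Interpolate at f = 5/8 with slerp weights a = sin((1−f)δ)/sin δ ≈ 0.546, b = sin(fδ)/sin δ ≈ 0.820.
p = a·p₁ + b·p₂ ≈ (-0.966, 0.243, -0.083); φ = arcsin(p_z) ≈ -4.78°, λ = atan2(p_y, p_x) ≈ 165.86°.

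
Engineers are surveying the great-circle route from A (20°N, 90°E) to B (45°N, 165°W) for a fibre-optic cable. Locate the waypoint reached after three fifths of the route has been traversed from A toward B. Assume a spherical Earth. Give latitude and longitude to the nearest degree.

Write both endpoints as unit vectors p₁, p₂ with components (cos φ cos λ, cos φ sin λ, sin φ).
The central angle between the endpoints is δ = arccos(p₁·p₂) ≈ 1.501 rad (86.0°).
Interpolate at f = 3/5 with slerp weights a = sin((1−f)δ)/sin δ ≈ 0.566, b = sin(fδ)/sin δ ≈ 0.786.
p = a·p₁ + b·p₂ ≈ (-0.537, 0.388, 0.749); φ = arcsin(p_z) ≈ 48.52°, λ = atan2(p_y, p_x) ≈ 144.10°.

≈ (49°N, 144°E)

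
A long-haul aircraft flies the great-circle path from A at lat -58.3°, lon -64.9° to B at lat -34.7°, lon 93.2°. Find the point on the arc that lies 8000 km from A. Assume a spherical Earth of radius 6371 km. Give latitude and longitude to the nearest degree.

≈ lat -48°, lon 89°

Convert each endpoint to a unit vector on the sphere (x = cos φ cos λ, y = cos φ sin λ, z = sin φ).
The central angle between the endpoints is δ = arccos(p₁·p₂) ≈ 1.487 rad (85.2°). The total great-circle distance is δ·R ≈ 1.487 × 6371 ≈ 9475 km, so the target fraction is f = 8000/9475 ≈ 0.844.
Interpolate at f ≈ 0.844 with slerp weights a = sin((1−f)δ)/sin δ ≈ 0.230, b = sin(fδ)/sin δ ≈ 0.954.
p = a·p₁ + b·p₂ ≈ (0.008, 0.674, -0.739); φ = arcsin(p_z) ≈ -47.65°, λ = atan2(p_y, p_x) ≈ 89.36°.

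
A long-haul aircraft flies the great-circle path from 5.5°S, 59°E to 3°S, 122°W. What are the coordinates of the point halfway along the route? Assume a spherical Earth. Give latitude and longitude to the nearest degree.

≈ 83°S, 159°E

From cos δ = sin φ₁ sin φ₂ + cos φ₁ cos φ₂ cos Δλ, the central angle is δ ≈ 2.992 rad (171.4°).
Interpolate at f = 1/2 with slerp weights a = sin((1−f)δ)/sin δ ≈ 6.701, b = sin(fδ)/sin δ ≈ 6.701.
p = a·p₁ + b·p₂ ≈ (-0.111, 0.042, -0.993); φ = arcsin(p_z) ≈ -83.19°, λ = atan2(p_y, p_x) ≈ 159.03°.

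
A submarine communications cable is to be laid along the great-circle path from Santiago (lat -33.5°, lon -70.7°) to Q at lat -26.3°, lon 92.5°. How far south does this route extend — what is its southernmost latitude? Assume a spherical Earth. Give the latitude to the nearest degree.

≈ -76°

The great circle lies in the plane with unit normal n̂ = (p₁ × p₂)/|p₁ × p₂|.
Here n̂_z ≈ +0.245; the vertex latitude is φ_max = arccos|n̂_z| ≈ 75.8°.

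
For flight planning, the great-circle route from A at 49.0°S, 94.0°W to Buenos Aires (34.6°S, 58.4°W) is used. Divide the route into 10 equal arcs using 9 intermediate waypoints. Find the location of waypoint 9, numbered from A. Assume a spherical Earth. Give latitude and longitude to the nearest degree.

Write both endpoints as unit vectors p₁, p₂ with components (cos φ cos λ, cos φ sin λ, sin φ).
The central angle between the endpoints is δ = arccos(p₁·p₂) ≈ 0.520 rad (29.8°).
Interpolate at f = 9/10 with slerp weights a = sin((1−f)δ)/sin δ ≈ 0.105, b = sin(fδ)/sin δ ≈ 0.908.
p = a·p₁ + b·p₂ ≈ (0.387, -0.705, -0.594); φ = arcsin(p_z) ≈ -36.48°, λ = atan2(p_y, p_x) ≈ -61.25°.

≈ 36°S, 61°W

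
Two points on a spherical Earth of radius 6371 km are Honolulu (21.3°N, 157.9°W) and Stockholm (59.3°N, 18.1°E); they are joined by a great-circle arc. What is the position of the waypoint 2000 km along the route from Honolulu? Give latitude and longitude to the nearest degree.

Convert each endpoint to a unit vector on the sphere (x = cos φ cos λ, y = cos φ sin λ, z = sin φ).
The central angle between the endpoints is δ = arccos(p₁·p₂) ≈ 1.734 rad (99.3°). The total great-circle distance is δ·R ≈ 1.734 × 6371 ≈ 11045 km, so the target fraction is f = 2000/11045 ≈ 0.181.
Interpolate at f ≈ 0.181 with slerp weights a = sin((1−f)δ)/sin δ ≈ 1.002, b = sin(fδ)/sin δ ≈ 0.313.
p = a·p₁ + b·p₂ ≈ (-0.713, -0.302, 0.633); φ = arcsin(p_z) ≈ 39.27°, λ = atan2(p_y, p_x) ≈ -157.08°.

≈ 39°N, 157°W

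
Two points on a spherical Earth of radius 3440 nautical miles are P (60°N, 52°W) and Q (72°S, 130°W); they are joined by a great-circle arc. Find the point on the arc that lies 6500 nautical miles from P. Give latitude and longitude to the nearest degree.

≈ (43°S, 92°W)

Write both endpoints as unit vectors p₁, p₂ with components (cos φ cos λ, cos φ sin λ, sin φ).
The central angle between the endpoints is δ = arccos(p₁·p₂) ≈ 2.484 rad (142.3°). The total great-circle distance is δ·R ≈ 2.484 × 3440 ≈ 8545 nmi, so the target fraction is f = 6500/8545 ≈ 0.761.
Interpolate at f ≈ 0.761 with slerp weights a = sin((1−f)δ)/sin δ ≈ 0.917, b = sin(fδ)/sin δ ≈ 1.554.
p = a·p₁ + b·p₂ ≈ (-0.027, -0.729, -0.684); φ = arcsin(p_z) ≈ -43.16°, λ = atan2(p_y, p_x) ≈ -92.08°.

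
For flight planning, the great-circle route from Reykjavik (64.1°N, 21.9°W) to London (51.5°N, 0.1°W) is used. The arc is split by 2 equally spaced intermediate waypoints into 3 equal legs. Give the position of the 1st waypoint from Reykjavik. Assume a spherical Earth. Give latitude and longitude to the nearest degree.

From cos δ = sin φ₁ sin φ₂ + cos φ₁ cos φ₂ cos Δλ, the central angle is δ ≈ 0.296 rad (17.0°).
Interpolate at f = 1/3 with slerp weights a = sin((1−f)δ)/sin δ ≈ 0.672, b = sin(fδ)/sin δ ≈ 0.338.
p = a·p₁ + b·p₂ ≈ (0.483, -0.110, 0.869); φ = arcsin(p_z) ≈ 60.33°, λ = atan2(p_y, p_x) ≈ -12.82°.

≈ (60°N, 13°W)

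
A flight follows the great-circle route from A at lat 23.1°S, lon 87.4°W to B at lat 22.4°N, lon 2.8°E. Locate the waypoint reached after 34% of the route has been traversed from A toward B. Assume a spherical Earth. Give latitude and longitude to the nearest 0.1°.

≈ lat 8.5°S, lon 55.9°W

The haversine formula gives a central angle δ ≈ 1.724 rad (98.8°) between the endpoints.
Interpolate at f = 0.34 with slerp weights a = sin((1−f)δ)/sin δ ≈ 0.918, b = sin(fδ)/sin δ ≈ 0.560.
p = a·p₁ + b·p₂ ≈ (0.555, -0.819, -0.147); φ = arcsin(p_z) ≈ -8.46°, λ = atan2(p_y, p_x) ≈ -55.86°.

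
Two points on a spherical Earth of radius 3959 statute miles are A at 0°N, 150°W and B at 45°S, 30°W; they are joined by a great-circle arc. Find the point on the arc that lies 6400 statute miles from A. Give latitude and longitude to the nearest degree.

Convert each endpoint to a unit vector on the sphere (x = cos φ cos λ, y = cos φ sin λ, z = sin φ).
The central angle between the endpoints is δ = arccos(p₁·p₂) ≈ 1.932 rad (110.7°). The total great-circle distance is δ·R ≈ 1.932 × 3959 ≈ 7649 mi, so the target fraction is f = 6400/7649 ≈ 0.837.
Interpolate at f ≈ 0.837 with slerp weights a = sin((1−f)δ)/sin δ ≈ 0.332, b = sin(fδ)/sin δ ≈ 1.068.
p = a·p₁ + b·p₂ ≈ (0.367, -0.543, -0.755); φ = arcsin(p_z) ≈ -49.04°, λ = atan2(p_y, p_x) ≈ -56.00°.

≈ 49°S, 56°W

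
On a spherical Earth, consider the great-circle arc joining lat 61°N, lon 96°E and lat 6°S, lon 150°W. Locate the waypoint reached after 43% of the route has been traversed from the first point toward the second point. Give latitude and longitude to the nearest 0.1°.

≈ lat 46.0°N, lon 174.5°E

From cos δ = sin φ₁ sin φ₂ + cos φ₁ cos φ₂ cos Δλ, the central angle is δ ≈ 1.862 rad (106.7°).
Interpolate at f = 0.43 with slerp weights a = sin((1−f)δ)/sin δ ≈ 0.912, b = sin(fδ)/sin δ ≈ 0.750.
p = a·p₁ + b·p₂ ≈ (-0.692, 0.067, 0.719); φ = arcsin(p_z) ≈ 45.97°, λ = atan2(p_y, p_x) ≈ 174.48°.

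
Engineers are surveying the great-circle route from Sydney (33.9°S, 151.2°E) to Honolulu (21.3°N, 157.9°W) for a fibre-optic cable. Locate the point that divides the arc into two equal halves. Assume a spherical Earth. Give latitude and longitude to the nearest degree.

≈ 7°S, 178°E

From cos δ = sin φ₁ sin φ₂ + cos φ₁ cos φ₂ cos Δλ, the central angle is δ ≈ 1.282 rad (73.4°).
Interpolate at f = 1/2 with slerp weights a = sin((1−f)δ)/sin δ ≈ 0.624, b = sin(fδ)/sin δ ≈ 0.624.
p = a·p₁ + b·p₂ ≈ (-0.992, 0.031, -0.121); φ = arcsin(p_z) ≈ -6.97°, λ = atan2(p_y, p_x) ≈ 178.22°.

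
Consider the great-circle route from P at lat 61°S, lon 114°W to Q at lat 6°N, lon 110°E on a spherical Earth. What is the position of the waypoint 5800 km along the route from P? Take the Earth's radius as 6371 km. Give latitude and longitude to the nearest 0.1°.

From cos δ = sin φ₁ sin φ₂ + cos φ₁ cos φ₂ cos Δλ, the central angle is δ ≈ 2.024 rad (116.0°). The total great-circle distance is δ·R ≈ 2.024 × 6371 ≈ 12898 km, so the target fraction is f = 5800/12898 ≈ 0.450.
Interpolate at f ≈ 0.450 with slerp weights a = sin((1−f)δ)/sin δ ≈ 0.999, b = sin(fδ)/sin δ ≈ 0.879.
p = a·p₁ + b·p₂ ≈ (-0.496, 0.379, -0.781); φ = arcsin(p_z) ≈ -51.40°, λ = atan2(p_y, p_x) ≈ 142.61°.

≈ lat 51.4°S, lon 142.6°E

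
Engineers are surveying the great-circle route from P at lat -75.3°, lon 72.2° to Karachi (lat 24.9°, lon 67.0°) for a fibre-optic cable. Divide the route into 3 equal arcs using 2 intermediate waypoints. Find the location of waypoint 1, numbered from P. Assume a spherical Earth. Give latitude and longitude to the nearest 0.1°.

From cos δ = sin φ₁ sin φ₂ + cos φ₁ cos φ₂ cos Δλ, the central angle is δ ≈ 1.750 rad (100.3°).
Interpolate at f = 1/3 with slerp weights a = sin((1−f)δ)/sin δ ≈ 0.934, b = sin(fδ)/sin δ ≈ 0.560.
p = a·p₁ + b·p₂ ≈ (0.271, 0.693, -0.668); φ = arcsin(p_z) ≈ -41.92°, λ = atan2(p_y, p_x) ≈ 68.65°.

≈ lat -41.9°, lon 68.7°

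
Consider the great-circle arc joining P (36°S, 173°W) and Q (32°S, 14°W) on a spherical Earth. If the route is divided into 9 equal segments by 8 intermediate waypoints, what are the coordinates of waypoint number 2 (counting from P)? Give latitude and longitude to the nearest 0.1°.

Convert each endpoint to a unit vector on the sphere (x = cos φ cos λ, y = cos φ sin λ, z = sin φ).
The central angle between the endpoints is δ = arccos(p₁·p₂) ≈ 1.906 rad (109.2°).
Interpolate at f = 2/9 with slerp weights a = sin((1−f)δ)/sin δ ≈ 1.055, b = sin(fδ)/sin δ ≈ 0.435.
p = a·p₁ + b·p₂ ≈ (-0.489, -0.193, -0.851); φ = arcsin(p_z) ≈ -58.28°, λ = atan2(p_y, p_x) ≈ -158.43°.

≈ (58.3°S, 158.4°W)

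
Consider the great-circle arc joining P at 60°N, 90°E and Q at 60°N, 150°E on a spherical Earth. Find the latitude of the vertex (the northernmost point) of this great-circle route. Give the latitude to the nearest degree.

≈ 63°N

The great circle lies in the plane with unit normal n̂ = (p₁ × p₂)/|p₁ × p₂|.
Here n̂_z ≈ +0.447; the vertex latitude is φ_max = arccos|n̂_z| ≈ 63.4°.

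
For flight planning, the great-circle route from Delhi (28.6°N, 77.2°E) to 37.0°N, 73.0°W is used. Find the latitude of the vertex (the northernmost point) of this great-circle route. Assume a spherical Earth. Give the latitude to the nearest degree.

≈ 68°N

The great circle lies in the plane with unit normal n̂ = (p₁ × p₂)/|p₁ × p₂|.
Here n̂_z ≈ -0.368; the vertex latitude is φ_max = arccos|n̂_z| ≈ 68.4°.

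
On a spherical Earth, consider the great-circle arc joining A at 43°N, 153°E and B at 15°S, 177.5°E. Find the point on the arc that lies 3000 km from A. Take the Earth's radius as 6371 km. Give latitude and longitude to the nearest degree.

From cos δ = sin φ₁ sin φ₂ + cos φ₁ cos φ₂ cos Δλ, the central angle is δ ≈ 1.086 rad (62.2°). The total great-circle distance is δ·R ≈ 1.086 × 6371 ≈ 6917 km, so the target fraction is f = 3000/6917 ≈ 0.434.
Interpolate at f ≈ 0.434 with slerp weights a = sin((1−f)δ)/sin δ ≈ 0.652, b = sin(fδ)/sin δ ≈ 0.513.
p = a·p₁ + b·p₂ ≈ (-0.920, 0.238, 0.312); φ = arcsin(p_z) ≈ 18.18°, λ = atan2(p_y, p_x) ≈ 165.49°.

≈ 18°N, 165°E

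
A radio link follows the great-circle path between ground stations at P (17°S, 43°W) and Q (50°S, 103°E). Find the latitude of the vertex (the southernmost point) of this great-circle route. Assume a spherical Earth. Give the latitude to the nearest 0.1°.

≈ 69.0°S

The great circle lies in the plane with unit normal n̂ = (p₁ × p₂)/|p₁ × p₂|.
Here n̂_z ≈ +0.359; the vertex latitude is φ_max = arccos|n̂_z| ≈ 69.0°.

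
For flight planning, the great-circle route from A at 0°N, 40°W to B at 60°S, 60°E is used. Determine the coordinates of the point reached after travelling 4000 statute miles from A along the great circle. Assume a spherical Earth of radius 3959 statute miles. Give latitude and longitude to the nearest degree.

Write both endpoints as unit vectors p₁, p₂ with components (cos φ cos λ, cos φ sin λ, sin φ).
The central angle between the endpoints is δ = arccos(p₁·p₂) ≈ 1.658 rad (95.0°). The total great-circle distance is δ·R ≈ 1.658 × 3959 ≈ 6563 mi, so the target fraction is f = 4000/6563 ≈ 0.609.
Interpolate at f ≈ 0.609 with slerp weights a = sin((1−f)δ)/sin δ ≈ 0.605, b = sin(fδ)/sin δ ≈ 0.850.
p = a·p₁ + b·p₂ ≈ (0.676, -0.021, -0.736); φ = arcsin(p_z) ≈ -47.42°, λ = atan2(p_y, p_x) ≈ -1.78°.

≈ 47°S, 2°W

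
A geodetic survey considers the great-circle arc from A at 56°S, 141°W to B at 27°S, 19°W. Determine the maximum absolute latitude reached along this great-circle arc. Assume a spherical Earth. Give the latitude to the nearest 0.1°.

≈ 64.8°S

The great circle lies in the plane with unit normal n̂ = (p₁ × p₂)/|p₁ × p₂|.
Here n̂_z ≈ +0.425; the vertex latitude is φ_max = arccos|n̂_z| ≈ 64.8°.
Check via Clairaut: cos φ_max = |cos φ₁| · sin C = cos(56.0°)·sin(130.5°) ≈ 0.425, again giving ≈ 64.8°.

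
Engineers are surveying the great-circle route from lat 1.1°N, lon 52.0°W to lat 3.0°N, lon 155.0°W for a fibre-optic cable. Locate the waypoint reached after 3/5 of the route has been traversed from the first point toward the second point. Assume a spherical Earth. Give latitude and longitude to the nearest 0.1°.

Convert each endpoint to a unit vector on the sphere (x = cos φ cos λ, y = cos φ sin λ, z = sin φ).
The central angle between the endpoints is δ = arccos(p₁·p₂) ≈ 1.796 rad (102.9°).
Interpolate at f = 3/5 with slerp weights a = sin((1−f)δ)/sin δ ≈ 0.675, b = sin(fδ)/sin δ ≈ 0.904.
p = a·p₁ + b·p₂ ≈ (-0.402, -0.914, 0.060); φ = arcsin(p_z) ≈ 3.46°, λ = atan2(p_y, p_x) ≈ -113.77°.

≈ lat 3.5°N, lon 113.8°W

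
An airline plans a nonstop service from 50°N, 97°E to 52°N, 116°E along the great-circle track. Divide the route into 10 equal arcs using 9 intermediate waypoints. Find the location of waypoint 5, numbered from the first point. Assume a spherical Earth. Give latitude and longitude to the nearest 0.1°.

From cos δ = sin φ₁ sin φ₂ + cos φ₁ cos φ₂ cos Δλ, the central angle is δ ≈ 0.211 rad (12.1°).
Interpolate at f = 5/10 with slerp weights a = sin((1−f)δ)/sin δ ≈ 0.503, b = sin(fδ)/sin δ ≈ 0.503.
p = a·p₁ + b·p₂ ≈ (-0.175, 0.599, 0.781); φ = arcsin(p_z) ≈ 51.39°, λ = atan2(p_y, p_x) ≈ 106.29°.

≈ 51.4°N, 106.3°E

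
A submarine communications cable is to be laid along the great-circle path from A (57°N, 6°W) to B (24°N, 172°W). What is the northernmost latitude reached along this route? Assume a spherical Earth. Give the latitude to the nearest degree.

The great circle lies in the plane with unit normal n̂ = (p₁ × p₂)/|p₁ × p₂|.
Here n̂_z ≈ -0.122; the vertex latitude is φ_max = arccos|n̂_z| ≈ 83.0°.

≈ 83°N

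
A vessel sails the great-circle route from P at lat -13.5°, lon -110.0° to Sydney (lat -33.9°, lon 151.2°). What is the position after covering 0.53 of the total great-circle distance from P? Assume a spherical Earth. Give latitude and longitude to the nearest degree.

≈ lat -35°, lon -157°

From cos δ = sin φ₁ sin φ₂ + cos φ₁ cos φ₂ cos Δλ, the central angle is δ ≈ 1.564 rad (89.6°).
Interpolate at f = 0.53 with slerp weights a = sin((1−f)δ)/sin δ ≈ 0.671, b = sin(fδ)/sin δ ≈ 0.737.
p = a·p₁ + b·p₂ ≈ (-0.759, -0.318, -0.568); φ = arcsin(p_z) ≈ -34.59°, λ = atan2(p_y, p_x) ≈ -157.27°.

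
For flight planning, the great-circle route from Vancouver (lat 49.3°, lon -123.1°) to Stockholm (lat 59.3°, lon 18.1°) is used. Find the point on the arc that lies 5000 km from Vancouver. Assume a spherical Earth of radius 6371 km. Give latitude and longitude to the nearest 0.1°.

≈ lat 75.6°, lon -23.6°

Convert each endpoint to a unit vector on the sphere (x = cos φ cos λ, y = cos φ sin λ, z = sin φ).
The central angle between the endpoints is δ = arccos(p₁·p₂) ≈ 1.168 rad (66.9°). The total great-circle distance is δ·R ≈ 1.168 × 6371 ≈ 7438 km, so the target fraction is f = 5000/7438 ≈ 0.672.
Interpolate at f ≈ 0.672 with slerp weights a = sin((1−f)δ)/sin δ ≈ 0.406, b = sin(fδ)/sin δ ≈ 0.768.
p = a·p₁ + b·p₂ ≈ (0.228, -0.100, 0.968); φ = arcsin(p_z) ≈ 75.57°, λ = atan2(p_y, p_x) ≈ -23.64°.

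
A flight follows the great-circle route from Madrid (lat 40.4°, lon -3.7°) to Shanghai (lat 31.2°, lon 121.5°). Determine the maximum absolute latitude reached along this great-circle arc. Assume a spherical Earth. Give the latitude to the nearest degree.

The great circle lies in the plane with unit normal n̂ = (p₁ × p₂)/|p₁ × p₂|.
Here n̂_z ≈ +0.533; the vertex latitude is φ_max = arccos|n̂_z| ≈ 57.8°.

≈ 58°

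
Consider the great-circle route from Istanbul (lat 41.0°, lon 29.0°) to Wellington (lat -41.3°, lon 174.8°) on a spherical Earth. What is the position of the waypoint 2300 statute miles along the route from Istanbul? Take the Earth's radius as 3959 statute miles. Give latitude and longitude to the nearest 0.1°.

≈ lat 27.5°, lon 66.2°

Write both endpoints as unit vectors p₁, p₂ with components (cos φ cos λ, cos φ sin λ, sin φ).
The central angle between the endpoints is δ = arccos(p₁·p₂) ≈ 2.695 rad (154.4°). The total great-circle distance is δ·R ≈ 2.695 × 3959 ≈ 10670 mi, so the target fraction is f = 2300/10670 ≈ 0.216.
Interpolate at f ≈ 0.216 with slerp weights a = sin((1−f)δ)/sin δ ≈ 1.982, b = sin(fδ)/sin δ ≈ 1.271.
p = a·p₁ + b·p₂ ≈ (0.358, 0.812, 0.462); φ = arcsin(p_z) ≈ 27.49°, λ = atan2(p_y, p_x) ≈ 66.23°.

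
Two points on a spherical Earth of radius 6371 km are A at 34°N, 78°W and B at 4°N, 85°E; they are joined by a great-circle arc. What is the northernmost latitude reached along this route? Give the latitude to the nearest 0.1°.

≈ 68.5°N

The great circle lies in the plane with unit normal n̂ = (p₁ × p₂)/|p₁ × p₂|.
Here n̂_z ≈ +0.367; the vertex latitude is φ_max = arccos|n̂_z| ≈ 68.5°.
Check via Clairaut: cos φ_max = |cos φ₁| · sin C = cos(34.0°)·sin(26.3°) ≈ 0.367, again giving ≈ 68.5°.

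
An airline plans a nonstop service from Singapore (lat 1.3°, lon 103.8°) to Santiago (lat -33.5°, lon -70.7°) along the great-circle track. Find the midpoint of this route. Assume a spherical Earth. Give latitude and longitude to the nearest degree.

≈ lat -70°, lon 79°

Convert each endpoint to a unit vector on the sphere (x = cos φ cos λ, y = cos φ sin λ, z = sin φ).
The central angle between the endpoints is δ = arccos(p₁·p₂) ≈ 2.572 rad (147.4°).
Interpolate at f = 1/2 with slerp weights a = sin((1−f)δ)/sin δ ≈ 1.781, b = sin(fδ)/sin δ ≈ 1.781.
p = a·p₁ + b·p₂ ≈ (0.066, 0.327, -0.943); φ = arcsin(p_z) ≈ -70.48°, λ = atan2(p_y, p_x) ≈ 78.58°.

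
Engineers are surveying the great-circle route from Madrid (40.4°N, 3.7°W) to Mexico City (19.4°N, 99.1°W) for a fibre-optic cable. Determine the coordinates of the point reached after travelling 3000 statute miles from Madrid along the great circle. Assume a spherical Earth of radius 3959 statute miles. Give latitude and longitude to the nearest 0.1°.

From cos δ = sin φ₁ sin φ₂ + cos φ₁ cos φ₂ cos Δλ, the central angle is δ ≈ 1.423 rad (81.5°). The total great-circle distance is δ·R ≈ 1.423 × 3959 ≈ 5632 mi, so the target fraction is f = 3000/5632 ≈ 0.533.
Interpolate at f ≈ 0.533 with slerp weights a = sin((1−f)δ)/sin δ ≈ 0.624, b = sin(fδ)/sin δ ≈ 0.695.
p = a·p₁ + b·p₂ ≈ (0.370, -0.678, 0.635); φ = arcsin(p_z) ≈ 39.43°, λ = atan2(p_y, p_x) ≈ -61.35°.

≈ 39.4°N, 61.4°W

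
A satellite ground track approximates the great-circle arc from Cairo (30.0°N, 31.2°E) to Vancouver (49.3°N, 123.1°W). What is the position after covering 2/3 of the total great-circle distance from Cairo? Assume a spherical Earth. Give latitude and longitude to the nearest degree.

≈ 75°N, 74°W

Convert each endpoint to a unit vector on the sphere (x = cos φ cos λ, y = cos φ sin λ, z = sin φ).
The central angle between the endpoints is δ = arccos(p₁·p₂) ≈ 1.701 rad (97.5°).
Interpolate at f = 2/3 with slerp weights a = sin((1−f)δ)/sin δ ≈ 0.542, b = sin(fδ)/sin δ ≈ 0.914.
p = a·p₁ + b·p₂ ≈ (0.076, -0.256, 0.964); φ = arcsin(p_z) ≈ 74.50°, λ = atan2(p_y, p_x) ≈ -73.51°.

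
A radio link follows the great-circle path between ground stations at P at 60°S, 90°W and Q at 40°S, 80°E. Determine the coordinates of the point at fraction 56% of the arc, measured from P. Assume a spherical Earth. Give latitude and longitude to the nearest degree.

Convert each endpoint to a unit vector on the sphere (x = cos φ cos λ, y = cos φ sin λ, z = sin φ).
The central angle between the endpoints is δ = arccos(p₁·p₂) ≈ 1.390 rad (79.7°).
Interpolate at f = 0.56 with slerp weights a = sin((1−f)δ)/sin δ ≈ 0.584, b = sin(fδ)/sin δ ≈ 0.714.
p = a·p₁ + b·p₂ ≈ (0.095, 0.247, -0.964); φ = arcsin(p_z) ≈ -74.67°, λ = atan2(p_y, p_x) ≈ 68.94°.

≈ 75°S, 69°E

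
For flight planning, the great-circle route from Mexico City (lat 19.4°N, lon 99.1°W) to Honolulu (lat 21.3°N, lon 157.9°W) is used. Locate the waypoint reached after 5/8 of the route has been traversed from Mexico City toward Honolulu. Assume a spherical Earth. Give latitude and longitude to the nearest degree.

Convert each endpoint to a unit vector on the sphere (x = cos φ cos λ, y = cos φ sin λ, z = sin φ).
The central angle between the endpoints is δ = arccos(p₁·p₂) ≈ 0.957 rad (54.8°).
Interpolate at f = 5/8 with slerp weights a = sin((1−f)δ)/sin δ ≈ 0.430, b = sin(fδ)/sin δ ≈ 0.689.
p = a·p₁ + b·p₂ ≈ (-0.659, -0.642, 0.393); φ = arcsin(p_z) ≈ 23.14°, λ = atan2(p_y, p_x) ≈ -135.75°.

≈ lat 23°N, lon 136°W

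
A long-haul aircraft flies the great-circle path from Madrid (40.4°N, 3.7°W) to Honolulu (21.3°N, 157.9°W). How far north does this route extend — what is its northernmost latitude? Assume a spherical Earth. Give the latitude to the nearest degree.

≈ 70°N

The great circle lies in the plane with unit normal n̂ = (p₁ × p₂)/|p₁ × p₂|.
Here n̂_z ≈ -0.337; the vertex latitude is φ_max = arccos|n̂_z| ≈ 70.3°.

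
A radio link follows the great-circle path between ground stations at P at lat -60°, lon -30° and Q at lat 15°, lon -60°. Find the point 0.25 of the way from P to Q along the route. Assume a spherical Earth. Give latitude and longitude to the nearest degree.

≈ lat -42°, lon -43°

Convert each endpoint to a unit vector on the sphere (x = cos φ cos λ, y = cos φ sin λ, z = sin φ).
The central angle between the endpoints is δ = arccos(p₁·p₂) ≈ 1.375 rad (78.8°).
Interpolate at f = 0.25 with slerp weights a = sin((1−f)δ)/sin δ ≈ 0.875, b = sin(fδ)/sin δ ≈ 0.344.
p = a·p₁ + b·p₂ ≈ (0.545, -0.506, -0.669); φ = arcsin(p_z) ≈ -41.96°, λ = atan2(p_y, p_x) ≈ -42.90°.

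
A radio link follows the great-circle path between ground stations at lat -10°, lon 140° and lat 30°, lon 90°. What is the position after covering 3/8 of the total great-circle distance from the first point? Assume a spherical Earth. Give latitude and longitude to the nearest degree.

≈ lat 6°, lon 123°

Write both endpoints as unit vectors p₁, p₂ with components (cos φ cos λ, cos φ sin λ, sin φ).
The central angle between the endpoints is δ = arccos(p₁·p₂) ≈ 1.091 rad (62.5°).
Interpolate at f = 3/8 with slerp weights a = sin((1−f)δ)/sin δ ≈ 0.711, b = sin(fδ)/sin δ ≈ 0.448.
p = a·p₁ + b·p₂ ≈ (-0.536, 0.838, 0.101); φ = arcsin(p_z) ≈ 5.79°, λ = atan2(p_y, p_x) ≈ 122.60°.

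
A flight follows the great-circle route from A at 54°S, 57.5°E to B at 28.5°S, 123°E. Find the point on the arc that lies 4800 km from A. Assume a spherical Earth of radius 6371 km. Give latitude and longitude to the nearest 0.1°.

≈ 35.7°S, 114.8°E

From cos δ = sin φ₁ sin φ₂ + cos φ₁ cos φ₂ cos Δλ, the central angle is δ ≈ 0.927 rad (53.1°). The total great-circle distance is δ·R ≈ 0.927 × 6371 ≈ 5906 km, so the target fraction is f = 4800/5906 ≈ 0.813.
Interpolate at f ≈ 0.813 with slerp weights a = sin((1−f)δ)/sin δ ≈ 0.216, b = sin(fδ)/sin δ ≈ 0.855.
p = a·p₁ + b·p₂ ≈ (-0.341, 0.737, -0.583); φ = arcsin(p_z) ≈ -35.65°, λ = atan2(p_y, p_x) ≈ 114.83°.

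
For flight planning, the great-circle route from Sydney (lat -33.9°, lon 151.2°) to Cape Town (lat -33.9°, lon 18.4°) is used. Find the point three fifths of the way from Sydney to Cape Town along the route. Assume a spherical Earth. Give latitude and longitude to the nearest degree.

From cos δ = sin φ₁ sin φ₂ + cos φ₁ cos φ₂ cos Δλ, the central angle is δ ≈ 1.728 rad (99.0°).
Interpolate at f = 3/5 with slerp weights a = sin((1−f)δ)/sin δ ≈ 0.646, b = sin(fδ)/sin δ ≈ 0.872.
p = a·p₁ + b·p₂ ≈ (0.217, 0.487, -0.846); φ = arcsin(p_z) ≈ -57.81°, λ = atan2(p_y, p_x) ≈ 65.97°.

≈ lat -58°, lon 66°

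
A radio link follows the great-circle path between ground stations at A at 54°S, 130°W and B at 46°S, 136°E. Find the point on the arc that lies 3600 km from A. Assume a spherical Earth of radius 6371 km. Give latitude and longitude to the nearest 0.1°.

Convert each endpoint to a unit vector on the sphere (x = cos φ cos λ, y = cos φ sin λ, z = sin φ).
The central angle between the endpoints is δ = arccos(p₁·p₂) ≈ 0.984 rad (56.4°). The total great-circle distance is δ·R ≈ 0.984 × 6371 ≈ 6271 km, so the target fraction is f = 3600/6271 ≈ 0.574.
Interpolate at f ≈ 0.574 with slerp weights a = sin((1−f)δ)/sin δ ≈ 0.489, b = sin(fδ)/sin δ ≈ 0.643.
p = a·p₁ + b·p₂ ≈ (-0.506, 0.090, -0.858); φ = arcsin(p_z) ≈ -59.08°, λ = atan2(p_y, p_x) ≈ 169.89°.

≈ 59.1°S, 169.9°E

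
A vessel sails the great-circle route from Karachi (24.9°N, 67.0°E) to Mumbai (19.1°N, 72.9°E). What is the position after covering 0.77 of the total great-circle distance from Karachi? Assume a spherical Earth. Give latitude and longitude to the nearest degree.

Write both endpoints as unit vectors p₁, p₂ with components (cos φ cos λ, cos φ sin λ, sin φ).
The central angle between the endpoints is δ = arccos(p₁·p₂) ≈ 0.139 rad (8.0°).
Interpolate at f = 0.77 with slerp weights a = sin((1−f)δ)/sin δ ≈ 0.231, b = sin(fδ)/sin δ ≈ 0.771.
p = a·p₁ + b·p₂ ≈ (0.296, 0.889, 0.349); φ = arcsin(p_z) ≈ 20.45°, λ = atan2(p_y, p_x) ≈ 71.58°.

≈ (20°N, 72°E)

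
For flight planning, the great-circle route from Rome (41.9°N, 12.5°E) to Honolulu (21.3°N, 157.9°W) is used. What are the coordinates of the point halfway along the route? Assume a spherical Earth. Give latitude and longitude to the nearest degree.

≈ 77°N, 126°W

The haversine formula gives a central angle δ ≈ 2.028 rad (116.2°) between the endpoints.
Interpolate at f = 1/2 with slerp weights a = sin((1−f)δ)/sin δ ≈ 0.946, b = sin(fδ)/sin δ ≈ 0.946.
p = a·p₁ + b·p₂ ≈ (-0.129, -0.179, 0.975); φ = arcsin(p_z) ≈ 77.24°, λ = atan2(p_y, p_x) ≈ -125.79°.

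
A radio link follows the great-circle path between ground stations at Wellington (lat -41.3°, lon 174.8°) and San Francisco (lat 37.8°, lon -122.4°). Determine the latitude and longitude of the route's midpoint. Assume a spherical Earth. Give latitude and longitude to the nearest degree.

Convert each endpoint to a unit vector on the sphere (x = cos φ cos λ, y = cos φ sin λ, z = sin φ).
The central angle between the endpoints is δ = arccos(p₁·p₂) ≈ 1.704 rad (97.7°).
Interpolate at f = 1/2 with slerp weights a = sin((1−f)δ)/sin δ ≈ 0.759, b = sin(fδ)/sin δ ≈ 0.759.
p = a·p₁ + b·p₂ ≈ (-0.890, -0.455, -0.036); φ = arcsin(p_z) ≈ -2.05°, λ = atan2(p_y, p_x) ≈ -152.92°.

≈ lat -2°, lon -153°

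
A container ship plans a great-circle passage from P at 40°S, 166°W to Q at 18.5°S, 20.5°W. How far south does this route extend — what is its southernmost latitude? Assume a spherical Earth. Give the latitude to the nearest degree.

The great circle lies in the plane with unit normal n̂ = (p₁ × p₂)/|p₁ × p₂|.
Here n̂_z ≈ +0.448; the vertex latitude is φ_max = arccos|n̂_z| ≈ 63.4°.
Check via Clairaut: cos φ_max = |cos φ₁| · sin C = cos(40.0°)·sin(144.2°) ≈ 0.448, again giving ≈ 63.4°.

≈ 63°S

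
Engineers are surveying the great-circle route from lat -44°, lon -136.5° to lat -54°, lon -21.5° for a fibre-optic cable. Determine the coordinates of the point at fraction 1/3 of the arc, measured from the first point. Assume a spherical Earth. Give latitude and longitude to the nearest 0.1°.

Convert each endpoint to a unit vector on the sphere (x = cos φ cos λ, y = cos φ sin λ, z = sin φ).
The central angle between the endpoints is δ = arccos(p₁·p₂) ≈ 1.177 rad (67.5°).
Interpolate at f = 1/3 with slerp weights a = sin((1−f)δ)/sin δ ≈ 0.765, b = sin(fδ)/sin δ ≈ 0.414.
p = a·p₁ + b·p₂ ≈ (-0.173, -0.468, -0.867); φ = arcsin(p_z) ≈ -60.07°, λ = atan2(p_y, p_x) ≈ -110.26°.

≈ lat -60.1°, lon -110.3°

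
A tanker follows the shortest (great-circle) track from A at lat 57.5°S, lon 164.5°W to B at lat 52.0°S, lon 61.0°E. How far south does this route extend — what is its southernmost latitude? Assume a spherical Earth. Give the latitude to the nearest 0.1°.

≈ 74.8°S

The great circle lies in the plane with unit normal n̂ = (p₁ × p₂)/|p₁ × p₂|.
Here n̂_z ≈ -0.262; the vertex latitude is φ_max = arccos|n̂_z| ≈ 74.8°.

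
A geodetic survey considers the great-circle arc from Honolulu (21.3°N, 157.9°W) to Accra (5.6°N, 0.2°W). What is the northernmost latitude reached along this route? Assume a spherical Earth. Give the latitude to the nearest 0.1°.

≈ 51.8°N

The great circle lies in the plane with unit normal n̂ = (p₁ × p₂)/|p₁ × p₂|.
Here n̂_z ≈ +0.619; the vertex latitude is φ_max = arccos|n̂_z| ≈ 51.8°.
Check via Clairaut: cos φ_max = |cos φ₁| · sin C = cos(21.3°)·sin(41.6°) ≈ 0.619, again giving ≈ 51.8°.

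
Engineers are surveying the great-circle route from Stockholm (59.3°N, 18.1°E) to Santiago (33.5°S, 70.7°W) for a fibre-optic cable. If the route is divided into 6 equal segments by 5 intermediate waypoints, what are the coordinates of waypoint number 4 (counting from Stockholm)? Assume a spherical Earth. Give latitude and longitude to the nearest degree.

Convert each endpoint to a unit vector on the sphere (x = cos φ cos λ, y = cos φ sin λ, z = sin φ).
The central angle between the endpoints is δ = arccos(p₁·p₂) ≈ 2.055 rad (117.8°).
Interpolate at f = 4/6 with slerp weights a = sin((1−f)δ)/sin δ ≈ 0.715, b = sin(fδ)/sin δ ≈ 1.107.
p = a·p₁ + b·p₂ ≈ (0.652, -0.758, 0.004); φ = arcsin(p_z) ≈ 0.21°, λ = atan2(p_y, p_x) ≈ -49.30°.

≈ 0°N, 49°W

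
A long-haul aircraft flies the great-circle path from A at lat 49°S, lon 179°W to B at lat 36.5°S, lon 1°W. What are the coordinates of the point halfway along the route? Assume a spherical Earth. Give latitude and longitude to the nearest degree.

The haversine formula gives a central angle δ ≈ 1.649 rad (94.5°) between the endpoints.
Interpolate at f = 1/2 with slerp weights a = sin((1−f)δ)/sin δ ≈ 0.736, b = sin(fδ)/sin δ ≈ 0.736.
p = a·p₁ + b·p₂ ≈ (0.109, -0.019, -0.994); φ = arcsin(p_z) ≈ -83.66°, λ = atan2(p_y, p_x) ≈ -9.78°.

≈ lat 84°S, lon 10°W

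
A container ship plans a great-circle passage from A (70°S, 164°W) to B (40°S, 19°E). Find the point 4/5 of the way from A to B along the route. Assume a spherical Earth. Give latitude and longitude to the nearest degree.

The haversine formula gives a central angle δ ≈ 1.221 rad (70.0°) between the endpoints.
Interpolate at f = 4/5 with slerp weights a = sin((1−f)δ)/sin δ ≈ 0.257, b = sin(fδ)/sin δ ≈ 0.882.
p = a·p₁ + b·p₂ ≈ (0.554, 0.196, -0.809); φ = arcsin(p_z) ≈ -53.99°, λ = atan2(p_y, p_x) ≈ 19.45°.

≈ (54°S, 19°E)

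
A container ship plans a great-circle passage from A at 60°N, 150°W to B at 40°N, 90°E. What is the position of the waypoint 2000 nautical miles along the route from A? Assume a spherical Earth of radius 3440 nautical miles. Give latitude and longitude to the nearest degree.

≈ 66°N, 132°E

From cos δ = sin φ₁ sin φ₂ + cos φ₁ cos φ₂ cos Δλ, the central angle is δ ≈ 1.197 rad (68.6°). The total great-circle distance is δ·R ≈ 1.197 × 3440 ≈ 4118 nmi, so the target fraction is f = 2000/4118 ≈ 0.486.
Interpolate at f ≈ 0.486 with slerp weights a = sin((1−f)δ)/sin δ ≈ 0.620, b = sin(fδ)/sin δ ≈ 0.590.
p = a·p₁ + b·p₂ ≈ (-0.269, 0.297, 0.916); φ = arcsin(p_z) ≈ 66.40°, λ = atan2(p_y, p_x) ≈ 132.14°.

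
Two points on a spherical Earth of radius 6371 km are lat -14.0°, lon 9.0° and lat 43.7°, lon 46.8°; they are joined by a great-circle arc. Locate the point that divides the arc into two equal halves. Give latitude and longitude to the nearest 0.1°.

Convert each endpoint to a unit vector on the sphere (x = cos φ cos λ, y = cos φ sin λ, z = sin φ).
The central angle between the endpoints is δ = arccos(p₁·p₂) ≈ 1.173 rad (67.2°).
Interpolate at f = 1/2 with slerp weights a = sin((1−f)δ)/sin δ ≈ 0.600, b = sin(fδ)/sin δ ≈ 0.600.
p = a·p₁ + b·p₂ ≈ (0.872, 0.408, 0.270); φ = arcsin(p_z) ≈ 15.64°, λ = atan2(p_y, p_x) ≈ 25.04°.

≈ lat 15.6°, lon 25.0°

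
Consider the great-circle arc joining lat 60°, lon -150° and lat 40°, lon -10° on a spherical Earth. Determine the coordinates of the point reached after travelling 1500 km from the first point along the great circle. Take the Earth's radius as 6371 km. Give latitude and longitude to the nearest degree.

≈ lat 70°, lon -129°

Convert each endpoint to a unit vector on the sphere (x = cos φ cos λ, y = cos φ sin λ, z = sin φ).
The central angle between the endpoints is δ = arccos(p₁·p₂) ≈ 1.304 rad (74.7°). The total great-circle distance is δ·R ≈ 1.304 × 6371 ≈ 8310 km, so the target fraction is f = 1500/8310 ≈ 0.180.
Interpolate at f ≈ 0.180 with slerp weights a = sin((1−f)δ)/sin δ ≈ 0.909, b = sin(fδ)/sin δ ≈ 0.242.
p = a·p₁ + b·p₂ ≈ (-0.211, -0.259, 0.942); φ = arcsin(p_z) ≈ 70.46°, λ = atan2(p_y, p_x) ≈ -129.14°.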